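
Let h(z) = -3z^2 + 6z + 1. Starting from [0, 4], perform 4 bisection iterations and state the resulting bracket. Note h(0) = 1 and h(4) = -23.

m = 2, h(m) = 1 (+); new bracket [2, 4]
m = 3, h(m) = -8 (−); new bracket [2, 3]
m = 2.5, h(m) = -2.75 (−); new bracket [2, 2.5]
m = 2.25, h(m) = -0.6875 (−); new bracket [2, 2.25]

[2, 2.25]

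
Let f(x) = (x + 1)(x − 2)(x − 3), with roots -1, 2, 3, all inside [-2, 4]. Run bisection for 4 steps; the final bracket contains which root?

-1

f(1) = 4 > 0, so the root lies in [-2, 1]
f(-0.5) = 4.375 > 0, so the root lies in [-2, -0.5]
f(-1.25) = -3.453125 < 0, so the root lies in [-1.25, -0.5]
f(-0.875) = 1.3926 > 0, so the root lies in [-1.25, -0.875]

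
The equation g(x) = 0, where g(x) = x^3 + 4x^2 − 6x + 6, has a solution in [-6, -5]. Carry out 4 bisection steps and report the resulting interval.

m = -5.5, g(m) = -6.375 (−); new bracket [-5.5, -5]
m = -5.25, g(m) = 3.046875 (+); new bracket [-5.5, -5.25]
m = -5.375, g(m) = -1.474609 (−); new bracket [-5.375, -5.25]
m = -5.3125, g(m) = 0.8328 (+); new bracket [-5.375, -5.3125]

[-5.375, -5.3125]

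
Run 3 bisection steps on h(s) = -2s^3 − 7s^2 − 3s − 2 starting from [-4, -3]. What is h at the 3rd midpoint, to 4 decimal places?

0.0508

midpoint -3.5: h = 8.5 > 0 → [-3.5, -3]
midpoint -3.25: h = 2.46875 > 0 → [-3.25, -3]
midpoint -3.125: h = 0.050781 > 0 → [-3.125, -3]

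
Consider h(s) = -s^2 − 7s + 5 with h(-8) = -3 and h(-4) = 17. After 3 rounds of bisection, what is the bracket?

m = -6, h(m) = 11 (+); new bracket [-8, -6]
m = -7, h(m) = 5 (+); new bracket [-8, -7]
m = -7.5, h(m) = 1.25 (+); new bracket [-8, -7.5]

[-8, -7.5]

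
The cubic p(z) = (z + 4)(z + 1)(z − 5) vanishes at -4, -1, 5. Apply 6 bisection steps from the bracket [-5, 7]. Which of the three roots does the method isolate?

5

z = 1 gives p = -40, negative; keep [1, 7]
z = 4 gives p = -40, negative; keep [4, 7]
z = 5.5 gives p = 30.875, positive; keep [4, 5.5]
z = 4.75 gives p = -12.5781, negative; keep [4.75, 5.5]
z = 5.125 gives p = 6.9863, positive; keep [4.75, 5.125]
z = 4.9375 gives p = -3.3167, negative; keep [4.9375, 5.125]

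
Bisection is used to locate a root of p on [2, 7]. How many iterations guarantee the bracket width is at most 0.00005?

17

Width after n steps is 5/2^n. Need 2^n ≥ 5/0.00005 = 100000.
2^16 = 65536 < 100000 ≤ 2^17 = 131072, so n = 17.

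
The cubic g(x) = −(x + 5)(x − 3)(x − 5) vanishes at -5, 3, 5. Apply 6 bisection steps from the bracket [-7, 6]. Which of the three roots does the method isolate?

-5

g(-0.5) = -86.625 < 0, so the root lies in [-7, -0.5]
g(-3.75) = -73.828125 < 0, so the root lies in [-7, -3.75]
g(-5.375) = 32.583984 > 0, so the root lies in [-5.375, -3.75]
g(-4.5625) = -31.6384 < 0, so the root lies in [-5.375, -4.5625]
g(-4.96875) = -2.4825 < 0, so the root lies in [-5.375, -4.96875]
g(-5.171875) = 14.2868 > 0, so the root lies in [-5.171875, -4.96875]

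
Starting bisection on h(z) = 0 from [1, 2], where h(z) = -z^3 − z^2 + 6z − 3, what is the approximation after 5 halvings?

h(1.5) = 0.375 > 0, so the root lies in [1.5, 2]
h(1.75) = -0.921875 < 0, so the root lies in [1.5, 1.75]
h(1.625) = -0.181641 < 0, so the root lies in [1.5, 1.625]
h(1.5625) = 0.1189 > 0, so the root lies in [1.5625, 1.625]
h(1.59375) = -0.0257 < 0, so the root lies in [1.5625, 1.59375]

1.59375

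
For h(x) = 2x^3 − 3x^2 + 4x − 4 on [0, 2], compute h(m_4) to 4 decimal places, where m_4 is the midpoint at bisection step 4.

x = 1 gives h = -1, negative; keep [1, 2]
x = 1.5 gives h = 2, positive; keep [1, 1.5]
x = 1.25 gives h = 0.21875, positive; keep [1, 1.25]
x = 1.125 gives h = -0.4492, negative; keep [1.125, 1.25]

-0.4492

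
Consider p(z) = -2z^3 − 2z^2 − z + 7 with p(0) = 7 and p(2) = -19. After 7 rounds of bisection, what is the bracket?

m = 1, p(m) = 2 (+); new bracket [1, 2]
m = 1.5, p(m) = -5.75 (−); new bracket [1, 1.5]
m = 1.25, p(m) = -1.28125 (−); new bracket [1, 1.25]
m = 1.125, p(m) = 0.4961 (+); new bracket [1.125, 1.25]
m = 1.1875, p(m) = -0.3569 (−); new bracket [1.125, 1.1875]
m = 1.15625, p(m) = 0.0783 (+); new bracket [1.15625, 1.1875]
m = 1.171875, p(m) = -0.1371 (−); new bracket [1.15625, 1.171875]

[1.15625, 1.171875]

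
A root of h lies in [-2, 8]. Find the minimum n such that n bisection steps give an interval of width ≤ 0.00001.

Width after n steps is 10/2^n. Need 2^n ≥ 10/0.00001 = 1000000.
2^19 = 524288 < 1000000 ≤ 2^20 = 1048576, so n = 20.

20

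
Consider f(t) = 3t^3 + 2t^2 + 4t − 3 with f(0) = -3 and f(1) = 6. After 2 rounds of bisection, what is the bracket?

[0.5, 0.75]

t = 0.5 gives f = -0.125, negative; keep [0.5, 1]
t = 0.75 gives f = 2.390625, positive; keep [0.5, 0.75]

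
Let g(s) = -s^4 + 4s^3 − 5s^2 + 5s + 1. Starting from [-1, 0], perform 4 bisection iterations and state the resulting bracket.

[-0.1875, -0.125]

midpoint -0.5: g = -3.3125 < 0 → [-0.5, 0]
midpoint -0.25: g = -0.628906 < 0 → [-0.25, 0]
midpoint -0.125: g = 0.288818 > 0 → [-0.25, -0.125]
midpoint -0.1875: g = -0.1409 < 0 → [-0.1875, -0.125]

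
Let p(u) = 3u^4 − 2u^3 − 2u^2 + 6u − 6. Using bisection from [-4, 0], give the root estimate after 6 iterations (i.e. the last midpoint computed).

-1.4375

p(-2) = 38 > 0, so the root lies in [-2, 0]
p(-1) = -9 < 0, so the root lies in [-2, -1]
p(-1.5) = 2.4375 > 0, so the root lies in [-1.5, -1]
p(-1.25) = -5.3945 < 0, so the root lies in [-1.5, -1.25]
p(-1.375) = -2.1086 < 0, so the root lies in [-1.5, -1.375]
p(-1.4375) = -0.0068 < 0, so the root lies in [-1.5, -1.4375]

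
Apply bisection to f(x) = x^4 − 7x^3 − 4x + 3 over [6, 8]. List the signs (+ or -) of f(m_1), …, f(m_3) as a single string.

f(7) = -25 < 0, so the root lies in [7, 8]
f(7.5) = 183.9375 > 0, so the root lies in [7, 7.5]
f(7.25) = 69.269531 > 0, so the root lies in [7, 7.25]

-++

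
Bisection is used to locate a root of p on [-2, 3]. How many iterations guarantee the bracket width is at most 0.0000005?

24

Width after n steps is 5/2^n. Need 2^n ≥ 5/0.0000005 = 10000000.
2^23 = 8388608 < 10000000 ≤ 2^24 = 16777216, so n = 24.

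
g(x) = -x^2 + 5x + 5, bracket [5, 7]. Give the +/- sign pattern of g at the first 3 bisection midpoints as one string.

x = 6 gives g = -1, negative; keep [5, 6]
x = 5.5 gives g = 2.25, positive; keep [5.5, 6]
x = 5.75 gives g = 0.6875, positive; keep [5.75, 6]

-++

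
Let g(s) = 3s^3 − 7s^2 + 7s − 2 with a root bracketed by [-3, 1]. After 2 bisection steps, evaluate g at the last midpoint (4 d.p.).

-2.0000

g(-1) = -19 < 0, so the root lies in [-1, 1]
g(0) = -2 < 0, so the root lies in [0, 1]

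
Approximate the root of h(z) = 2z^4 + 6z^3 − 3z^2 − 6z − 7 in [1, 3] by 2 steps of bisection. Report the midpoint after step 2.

midpoint 2: h = 49 > 0 → [1, 2]
midpoint 1.5: h = 7.625 > 0 → [1, 1.5]

1.5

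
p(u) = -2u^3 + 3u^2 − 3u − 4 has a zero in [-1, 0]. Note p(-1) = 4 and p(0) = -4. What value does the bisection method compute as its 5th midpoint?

-0.65625

p(-0.5) = -1.5 < 0, so the root lies in [-1, -0.5]
p(-0.75) = 0.78125 > 0, so the root lies in [-0.75, -0.5]
p(-0.625) = -0.464844 < 0, so the root lies in [-0.75, -0.625]
p(-0.6875) = 0.1304 > 0, so the root lies in [-0.6875, -0.625]
p(-0.65625) = -0.174 < 0, so the root lies in [-0.6875, -0.65625]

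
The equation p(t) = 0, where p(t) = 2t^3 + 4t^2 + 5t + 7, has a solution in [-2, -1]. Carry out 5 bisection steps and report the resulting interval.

[-1.75, -1.71875]

m = -1.5, p(m) = 1.75 (+); new bracket [-2, -1.5]
m = -1.75, p(m) = -0.21875 (−); new bracket [-1.75, -1.5]
m = -1.625, p(m) = 0.855469 (+); new bracket [-1.75, -1.625]
m = -1.6875, p(m) = 0.3423 (+); new bracket [-1.75, -1.6875]
m = -1.71875, p(m) = 0.0679 (+); new bracket [-1.75, -1.71875]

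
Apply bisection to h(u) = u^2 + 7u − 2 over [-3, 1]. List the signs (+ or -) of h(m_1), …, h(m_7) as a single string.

m = -1, h(m) = -8 (−); new bracket [-1, 1]
m = 0, h(m) = -2 (−); new bracket [0, 1]
m = 0.5, h(m) = 1.75 (+); new bracket [0, 0.5]
m = 0.25, h(m) = -0.1875 (−); new bracket [0.25, 0.5]
m = 0.375, h(m) = 0.7656 (+); new bracket [0.25, 0.375]
m = 0.3125, h(m) = 0.2852 (+); new bracket [0.25, 0.3125]
m = 0.28125, h(m) = 0.0479 (+); new bracket [0.25, 0.28125]

--+-+++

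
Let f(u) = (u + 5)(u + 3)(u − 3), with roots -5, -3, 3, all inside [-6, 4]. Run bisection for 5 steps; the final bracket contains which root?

m = -1, f(m) = -32 (−); new bracket [-1, 4]
m = 1.5, f(m) = -43.875 (−); new bracket [1.5, 4]
m = 2.75, f(m) = -11.140625 (−); new bracket [2.75, 4]
m = 3.375, f(m) = 20.0215 (+); new bracket [2.75, 3.375]
m = 3.0625, f(m) = 3.0549 (+); new bracket [2.75, 3.0625]

3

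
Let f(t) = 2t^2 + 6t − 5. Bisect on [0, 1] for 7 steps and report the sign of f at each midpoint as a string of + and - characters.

-+-+--+

f(0.5) = -1.5 < 0, so the root lies in [0.5, 1]
f(0.75) = 0.625 > 0, so the root lies in [0.5, 0.75]
f(0.625) = -0.46875 < 0, so the root lies in [0.625, 0.75]
f(0.6875) = 0.0703 > 0, so the root lies in [0.625, 0.6875]
f(0.65625) = -0.2012 < 0, so the root lies in [0.65625, 0.6875]
f(0.671875) = -0.0659 < 0, so the root lies in [0.671875, 0.6875]
f(0.6796875) = 0.0021 > 0, so the root lies in [0.671875, 0.6796875]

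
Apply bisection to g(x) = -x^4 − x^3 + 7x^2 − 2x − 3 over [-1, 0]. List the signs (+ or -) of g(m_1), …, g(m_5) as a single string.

m = -0.5, g(m) = -0.1875 (−); new bracket [-1, -0.5]
m = -0.75, g(m) = 2.542969 (+); new bracket [-0.75, -0.5]
m = -0.625, g(m) = 1.075928 (+); new bracket [-0.625, -0.5]
m = -0.5625, g(m) = 0.4177 (+); new bracket [-0.5625, -0.5]
m = -0.53125, g(m) = 0.1084 (+); new bracket [-0.53125, -0.5]

-++++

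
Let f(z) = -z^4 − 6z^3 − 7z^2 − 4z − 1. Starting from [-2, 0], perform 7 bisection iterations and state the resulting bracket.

f(-1) = 1 > 0, so the root lies in [-1, 0]
f(-0.5) = -0.0625 < 0, so the root lies in [-1, -0.5]
f(-0.75) = 0.277344 > 0, so the root lies in [-0.75, -0.5]
f(-0.625) = 0.0779 > 0, so the root lies in [-0.625, -0.5]
f(-0.5625) = 0.0029 > 0, so the root lies in [-0.5625, -0.5]
f(-0.53125) = -0.0306 < 0, so the root lies in [-0.5625, -0.53125]
f(-0.546875) = -0.0141 < 0, so the root lies in [-0.5625, -0.546875]

[-0.5625, -0.546875]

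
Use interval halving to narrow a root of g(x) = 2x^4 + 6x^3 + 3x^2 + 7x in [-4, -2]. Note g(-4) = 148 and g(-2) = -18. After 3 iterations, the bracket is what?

midpoint -3: g = 6 > 0 → [-3, -2]
midpoint -2.5: g = -14.375 < 0 → [-3, -2.5]
midpoint -2.75: g = -6.960938 < 0 → [-3, -2.75]

[-3, -2.75]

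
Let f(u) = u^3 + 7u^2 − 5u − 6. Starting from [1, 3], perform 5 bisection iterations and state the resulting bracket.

m = 2, f(m) = 20 (+); new bracket [1, 2]
m = 1.5, f(m) = 5.625 (+); new bracket [1, 1.5]
m = 1.25, f(m) = 0.640625 (+); new bracket [1, 1.25]
m = 1.125, f(m) = -1.3418 (−); new bracket [1.125, 1.25]
m = 1.1875, f(m) = -0.3918 (−); new bracket [1.1875, 1.25]

[1.1875, 1.25]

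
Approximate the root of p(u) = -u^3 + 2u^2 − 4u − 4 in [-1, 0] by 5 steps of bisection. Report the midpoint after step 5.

-0.65625

p(-0.5) = -1.375 < 0, so the root lies in [-1, -0.5]
p(-0.75) = 0.546875 > 0, so the root lies in [-0.75, -0.5]
p(-0.625) = -0.474609 < 0, so the root lies in [-0.75, -0.625]
p(-0.6875) = 0.0203 > 0, so the root lies in [-0.6875, -0.625]
p(-0.65625) = -0.231 < 0, so the root lies in [-0.6875, -0.65625]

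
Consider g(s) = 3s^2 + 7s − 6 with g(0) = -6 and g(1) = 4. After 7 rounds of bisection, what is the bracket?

[0.6640625, 0.671875]

m = 0.5, g(m) = -1.75 (−); new bracket [0.5, 1]
m = 0.75, g(m) = 0.9375 (+); new bracket [0.5, 0.75]
m = 0.625, g(m) = -0.453125 (−); new bracket [0.625, 0.75]
m = 0.6875, g(m) = 0.2305 (+); new bracket [0.625, 0.6875]
m = 0.65625, g(m) = -0.1143 (−); new bracket [0.65625, 0.6875]
m = 0.671875, g(m) = 0.0574 (+); new bracket [0.65625, 0.671875]
m = 0.6640625, g(m) = -0.0286 (−); new bracket [0.6640625, 0.671875]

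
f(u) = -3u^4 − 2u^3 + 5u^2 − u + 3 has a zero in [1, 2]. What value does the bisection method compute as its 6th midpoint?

f(1.5) = -9.1875 < 0, so the root lies in [1, 1.5]
f(1.25) = -1.667969 < 0, so the root lies in [1, 1.25]
f(1.125) = 0.550049 > 0, so the root lies in [1.125, 1.25]
f(1.1875) = -0.4515 < 0, so the root lies in [1.125, 1.1875]
f(1.15625) = 0.0747 > 0, so the root lies in [1.15625, 1.1875]
f(1.171875) = -0.1819 < 0, so the root lies in [1.15625, 1.171875]

1.171875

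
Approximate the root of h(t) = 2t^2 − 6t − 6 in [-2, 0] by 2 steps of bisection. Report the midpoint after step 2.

-0.5

m = -1, h(m) = 2 (+); new bracket [-1, 0]
m = -0.5, h(m) = -2.5 (−); new bracket [-1, -0.5]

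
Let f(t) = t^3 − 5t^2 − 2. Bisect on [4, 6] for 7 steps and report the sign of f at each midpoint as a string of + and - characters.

m = 5, f(m) = -2 (−); new bracket [5, 6]
m = 5.5, f(m) = 13.125 (+); new bracket [5, 5.5]
m = 5.25, f(m) = 4.890625 (+); new bracket [5, 5.25]
m = 5.125, f(m) = 1.2832 (+); new bracket [5, 5.125]
m = 5.0625, f(m) = -0.3982 (−); new bracket [5.0625, 5.125]
m = 5.09375, f(m) = 0.4325 (+); new bracket [5.0625, 5.09375]
m = 5.078125, f(m) = 0.0146 (+); new bracket [5.0625, 5.078125]

-+++-++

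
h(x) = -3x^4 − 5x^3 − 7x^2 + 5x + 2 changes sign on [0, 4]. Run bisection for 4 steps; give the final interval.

[0.5, 0.75]

midpoint 2: h = -104 < 0 → [0, 2]
midpoint 1: h = -8 < 0 → [0, 1]
midpoint 0.5: h = 1.9375 > 0 → [0.5, 1]
midpoint 0.75: h = -1.2461 < 0 → [0.5, 0.75]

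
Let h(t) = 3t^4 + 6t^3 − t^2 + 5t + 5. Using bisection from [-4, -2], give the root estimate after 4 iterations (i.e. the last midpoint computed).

midpoint -3: h = 62 > 0 → [-3, -2]
midpoint -2.5: h = 9.6875 > 0 → [-2.5, -2]
midpoint -2.25: h = -2.769531 < 0 → [-2.5, -2.25]
midpoint -2.375: h = 2.5554 > 0 → [-2.375, -2.25]

-2.375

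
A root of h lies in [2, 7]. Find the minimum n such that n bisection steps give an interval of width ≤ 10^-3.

13

Width after n steps is 5/2^n. Need 2^n ≥ 5/10^-3 = 5000.
2^12 = 4096 < 5000 ≤ 2^13 = 8192, so n = 13.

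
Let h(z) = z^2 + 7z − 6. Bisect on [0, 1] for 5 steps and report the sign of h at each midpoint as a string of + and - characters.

h(0.5) = -2.25 < 0, so the root lies in [0.5, 1]
h(0.75) = -0.1875 < 0, so the root lies in [0.75, 1]
h(0.875) = 0.890625 > 0, so the root lies in [0.75, 0.875]
h(0.8125) = 0.3477 > 0, so the root lies in [0.75, 0.8125]
h(0.78125) = 0.0791 > 0, so the root lies in [0.75, 0.78125]

--+++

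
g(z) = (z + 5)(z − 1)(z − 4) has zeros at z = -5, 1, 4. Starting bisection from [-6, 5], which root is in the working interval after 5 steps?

midpoint -0.5: g = 30.375 > 0 → [-6, -0.5]
midpoint -3.25: g = 53.921875 > 0 → [-6, -3.25]
midpoint -4.625: g = 18.193359 > 0 → [-6, -4.625]
midpoint -5.3125: g = -18.3704 < 0 → [-5.3125, -4.625]
midpoint -4.96875: g = 1.6729 > 0 → [-5.3125, -4.96875]

-5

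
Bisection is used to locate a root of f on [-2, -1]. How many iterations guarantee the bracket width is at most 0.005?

Width after n steps is 1/2^n. Need 2^n ≥ 1/0.005 = 200.
2^7 = 128 < 200 ≤ 2^8 = 256, so n = 8.

8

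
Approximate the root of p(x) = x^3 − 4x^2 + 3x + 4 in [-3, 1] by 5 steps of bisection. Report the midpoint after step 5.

-0.625

x = -1 gives p = -4, negative; keep [-1, 1]
x = 0 gives p = 4, positive; keep [-1, 0]
x = -0.5 gives p = 1.375, positive; keep [-1, -0.5]
x = -0.75 gives p = -0.9219, negative; keep [-0.75, -0.5]
x = -0.625 gives p = 0.3184, positive; keep [-0.75, -0.625]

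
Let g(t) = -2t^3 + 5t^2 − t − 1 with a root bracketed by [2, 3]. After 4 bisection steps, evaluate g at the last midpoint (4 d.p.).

-0.1968

midpoint 2.5: g = -3.5 < 0 → [2, 2.5]
midpoint 2.25: g = -0.71875 < 0 → [2, 2.25]
midpoint 2.125: g = 0.261719 > 0 → [2.125, 2.25]
midpoint 2.1875: g = -0.1968 < 0 → [2.125, 2.1875]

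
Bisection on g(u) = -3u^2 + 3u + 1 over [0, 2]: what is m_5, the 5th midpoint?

midpoint 1: g = 1 > 0 → [1, 2]
midpoint 1.5: g = -1.25 < 0 → [1, 1.5]
midpoint 1.25: g = 0.0625 > 0 → [1.25, 1.5]
midpoint 1.375: g = -0.5469 < 0 → [1.25, 1.375]
midpoint 1.3125: g = -0.2305 < 0 → [1.25, 1.3125]

1.3125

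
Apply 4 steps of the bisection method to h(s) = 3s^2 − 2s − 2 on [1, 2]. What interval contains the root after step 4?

[1.1875, 1.25]

h(1.5) = 1.75 > 0, so the root lies in [1, 1.5]
h(1.25) = 0.1875 > 0, so the root lies in [1, 1.25]
h(1.125) = -0.453125 < 0, so the root lies in [1.125, 1.25]
h(1.1875) = -0.1445 < 0, so the root lies in [1.1875, 1.25]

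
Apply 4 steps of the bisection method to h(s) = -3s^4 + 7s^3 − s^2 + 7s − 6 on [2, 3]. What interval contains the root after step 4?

h(2.5) = -2.5625 < 0, so the root lies in [2, 2.5]
h(2.25) = 7.535156 > 0, so the root lies in [2.25, 2.5]
h(2.375) = 3.309814 > 0, so the root lies in [2.375, 2.5]
h(2.4375) = 0.5954 > 0, so the root lies in [2.4375, 2.5]

[2.4375, 2.5]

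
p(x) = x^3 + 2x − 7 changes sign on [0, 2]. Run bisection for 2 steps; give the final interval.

[1.5, 2]

x = 1 gives p = -4, negative; keep [1, 2]
x = 1.5 gives p = -0.625, negative; keep [1.5, 2]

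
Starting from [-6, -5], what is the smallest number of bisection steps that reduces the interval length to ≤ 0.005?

Width after n steps is 1/2^n. Need 2^n ≥ 1/0.005 = 200.
2^7 = 128 < 200 ≤ 2^8 = 256, so n = 8.

8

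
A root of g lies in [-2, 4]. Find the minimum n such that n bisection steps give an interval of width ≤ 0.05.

Width after n steps is 6/2^n. Need 2^n ≥ 6/0.05 = 120.
2^6 = 64 < 120 ≤ 2^7 = 128, so n = 7.

7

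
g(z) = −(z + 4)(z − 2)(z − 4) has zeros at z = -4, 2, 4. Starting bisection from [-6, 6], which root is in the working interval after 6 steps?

g(0) = -32 < 0, so the root lies in [-6, 0]
g(-3) = -35 < 0, so the root lies in [-6, -3]
g(-4.5) = 27.625 > 0, so the root lies in [-4.5, -3]
g(-3.75) = -11.1406 < 0, so the root lies in [-4.5, -3.75]
g(-4.125) = 6.2207 > 0, so the root lies in [-4.125, -3.75]
g(-3.9375) = -2.9456 < 0, so the root lies in [-4.125, -3.9375]

-4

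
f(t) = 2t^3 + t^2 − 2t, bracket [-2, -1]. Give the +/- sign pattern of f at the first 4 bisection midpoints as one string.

-+--

midpoint -1.5: f = -1.5 < 0 → [-1.5, -1]
midpoint -1.25: f = 0.15625 > 0 → [-1.5, -1.25]
midpoint -1.375: f = -0.558594 < 0 → [-1.375, -1.25]
midpoint -1.3125: f = -0.1743 < 0 → [-1.3125, -1.25]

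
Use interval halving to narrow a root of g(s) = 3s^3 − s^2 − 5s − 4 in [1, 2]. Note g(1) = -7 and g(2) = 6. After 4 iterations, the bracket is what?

[1.6875, 1.75]

g(1.5) = -3.625 < 0, so the root lies in [1.5, 2]
g(1.75) = 0.265625 > 0, so the root lies in [1.5, 1.75]
g(1.625) = -1.892578 < 0, so the root lies in [1.625, 1.75]
g(1.6875) = -0.8689 < 0, so the root lies in [1.6875, 1.75]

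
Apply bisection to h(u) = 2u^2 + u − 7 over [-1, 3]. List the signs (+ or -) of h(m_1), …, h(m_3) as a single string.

-+-

midpoint 1: h = -4 < 0 → [1, 3]
midpoint 2: h = 3 > 0 → [1, 2]
midpoint 1.5: h = -1 < 0 → [1.5, 2]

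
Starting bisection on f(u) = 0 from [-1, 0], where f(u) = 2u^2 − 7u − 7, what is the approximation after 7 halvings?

-0.8046875

midpoint -0.5: f = -3 < 0 → [-1, -0.5]
midpoint -0.75: f = -0.625 < 0 → [-1, -0.75]
midpoint -0.875: f = 0.65625 > 0 → [-0.875, -0.75]
midpoint -0.8125: f = 0.0078 > 0 → [-0.8125, -0.75]
midpoint -0.78125: f = -0.3105 < 0 → [-0.8125, -0.78125]
midpoint -0.796875: f = -0.1519 < 0 → [-0.8125, -0.796875]
midpoint -0.8046875: f = -0.0721 < 0 → [-0.8125, -0.8046875]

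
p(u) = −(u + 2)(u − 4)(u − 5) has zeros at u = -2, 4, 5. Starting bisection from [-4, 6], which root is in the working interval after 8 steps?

-2

midpoint 1: p = -36 < 0 → [-4, 1]
midpoint -1.5: p = -17.875 < 0 → [-4, -1.5]
midpoint -2.75: p = 39.234375 > 0 → [-2.75, -1.5]
midpoint -2.125: p = 5.4551 > 0 → [-2.125, -1.5]
midpoint -1.8125: p = -7.4246 < 0 → [-2.125, -1.8125]
midpoint -1.96875: p = -1.2998 < 0 → [-2.125, -1.96875]
midpoint -2.046875: p = 1.9974 > 0 → [-2.046875, -1.96875]
midpoint -2.0078125: p = 0.3289 > 0 → [-2.0078125, -1.96875]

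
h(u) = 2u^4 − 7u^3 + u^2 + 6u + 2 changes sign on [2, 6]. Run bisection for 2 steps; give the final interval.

[2, 3]

u = 4 gives h = 106, positive; keep [2, 4]
u = 3 gives h = 2, positive; keep [2, 3]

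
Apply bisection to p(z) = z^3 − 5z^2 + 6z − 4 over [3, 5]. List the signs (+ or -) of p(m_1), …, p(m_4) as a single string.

p(4) = 4 > 0, so the root lies in [3, 4]
p(3.5) = -1.375 < 0, so the root lies in [3.5, 4]
p(3.75) = 0.921875 > 0, so the root lies in [3.5, 3.75]
p(3.625) = -0.3184 < 0, so the root lies in [3.625, 3.75]

+-+-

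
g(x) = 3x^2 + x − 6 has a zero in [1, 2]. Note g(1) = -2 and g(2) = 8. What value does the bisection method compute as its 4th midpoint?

1.3125

midpoint 1.5: g = 2.25 > 0 → [1, 1.5]
midpoint 1.25: g = -0.0625 < 0 → [1.25, 1.5]
midpoint 1.375: g = 1.046875 > 0 → [1.25, 1.375]
midpoint 1.3125: g = 0.4805 > 0 → [1.25, 1.3125]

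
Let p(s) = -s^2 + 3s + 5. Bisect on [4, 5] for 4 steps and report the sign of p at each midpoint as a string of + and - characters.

--++

p(4.5) = -1.75 < 0, so the root lies in [4, 4.5]
p(4.25) = -0.3125 < 0, so the root lies in [4, 4.25]
p(4.125) = 0.359375 > 0, so the root lies in [4.125, 4.25]
p(4.1875) = 0.0273 > 0, so the root lies in [4.1875, 4.25]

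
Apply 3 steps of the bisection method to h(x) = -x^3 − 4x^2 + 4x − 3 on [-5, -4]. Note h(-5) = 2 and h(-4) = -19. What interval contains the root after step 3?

[-5, -4.875]

x = -4.5 gives h = -10.875, negative; keep [-5, -4.5]
x = -4.75 gives h = -5.078125, negative; keep [-5, -4.75]
x = -4.875 gives h = -1.705078, negative; keep [-5, -4.875]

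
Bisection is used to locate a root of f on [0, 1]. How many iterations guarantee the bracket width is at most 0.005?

Width after n steps is 1/2^n. Need 2^n ≥ 1/0.005 = 200.
2^7 = 128 < 200 ≤ 2^8 = 256, so n = 8.

8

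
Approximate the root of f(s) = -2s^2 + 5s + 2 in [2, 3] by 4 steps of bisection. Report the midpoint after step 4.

midpoint 2.5: f = 2 > 0 → [2.5, 3]
midpoint 2.75: f = 0.625 > 0 → [2.75, 3]
midpoint 2.875: f = -0.15625 < 0 → [2.75, 2.875]
midpoint 2.8125: f = 0.2422 > 0 → [2.8125, 2.875]

2.8125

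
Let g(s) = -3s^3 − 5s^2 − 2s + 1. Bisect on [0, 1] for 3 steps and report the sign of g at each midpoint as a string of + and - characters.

midpoint 0.5: g = -1.625 < 0 → [0, 0.5]
midpoint 0.25: g = 0.140625 > 0 → [0.25, 0.5]
midpoint 0.375: g = -0.611328 < 0 → [0.25, 0.375]

-+-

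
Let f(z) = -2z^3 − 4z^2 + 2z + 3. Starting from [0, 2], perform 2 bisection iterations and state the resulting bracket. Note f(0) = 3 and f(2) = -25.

[0.5, 1]

f(1) = -1 < 0, so the root lies in [0, 1]
f(0.5) = 2.75 > 0, so the root lies in [0.5, 1]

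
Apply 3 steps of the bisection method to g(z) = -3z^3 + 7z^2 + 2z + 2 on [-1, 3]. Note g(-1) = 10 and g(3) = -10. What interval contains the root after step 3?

z = 1 gives g = 8, positive; keep [1, 3]
z = 2 gives g = 10, positive; keep [2, 3]
z = 2.5 gives g = 3.875, positive; keep [2.5, 3]

[2.5, 3]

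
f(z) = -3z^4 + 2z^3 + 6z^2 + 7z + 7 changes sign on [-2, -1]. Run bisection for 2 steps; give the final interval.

f(-1.5) = -11.9375 < 0, so the root lies in [-1.5, -1]
f(-1.25) = -3.605469 < 0, so the root lies in [-1.25, -1]

[-1.25, -1]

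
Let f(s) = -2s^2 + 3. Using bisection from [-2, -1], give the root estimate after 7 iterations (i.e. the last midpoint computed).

midpoint -1.5: f = -1.5 < 0 → [-1.5, -1]
midpoint -1.25: f = -0.125 < 0 → [-1.25, -1]
midpoint -1.125: f = 0.46875 > 0 → [-1.25, -1.125]
midpoint -1.1875: f = 0.1797 > 0 → [-1.25, -1.1875]
midpoint -1.21875: f = 0.0293 > 0 → [-1.25, -1.21875]
midpoint -1.234375: f = -0.0474 < 0 → [-1.234375, -1.21875]
midpoint -1.2265625: f = -0.0089 < 0 → [-1.2265625, -1.21875]

-1.2265625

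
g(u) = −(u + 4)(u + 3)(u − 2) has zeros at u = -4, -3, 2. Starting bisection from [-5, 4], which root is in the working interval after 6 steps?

m = -0.5, g(m) = 21.875 (+); new bracket [-0.5, 4]
m = 1.75, g(m) = 6.828125 (+); new bracket [1.75, 4]
m = 2.875, g(m) = -35.341797 (−); new bracket [1.75, 2.875]
m = 2.3125, g(m) = -10.4797 (−); new bracket [1.75, 2.3125]
m = 2.03125, g(m) = -0.9483 (−); new bracket [1.75, 2.03125]
m = 1.890625, g(m) = 3.151 (+); new bracket [1.890625, 2.03125]

2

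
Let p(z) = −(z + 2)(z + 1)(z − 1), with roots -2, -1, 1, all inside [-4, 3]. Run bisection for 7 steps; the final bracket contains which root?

1

z = -0.5 gives p = 1.125, positive; keep [-0.5, 3]
z = 1.25 gives p = -1.828125, negative; keep [-0.5, 1.25]
z = 0.375 gives p = 2.041016, positive; keep [0.375, 1.25]
z = 0.8125 gives p = 0.9558, positive; keep [0.8125, 1.25]
z = 1.03125 gives p = -0.1924, negative; keep [0.8125, 1.03125]
z = 0.921875 gives p = 0.4387, positive; keep [0.921875, 1.03125]
z = 0.9765625 gives p = 0.1379, positive; keep [0.9765625, 1.03125]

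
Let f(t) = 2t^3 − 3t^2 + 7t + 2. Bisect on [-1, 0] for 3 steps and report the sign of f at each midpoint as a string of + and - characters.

-+-

t = -0.5 gives f = -2.5, negative; keep [-0.5, 0]
t = -0.25 gives f = 0.03125, positive; keep [-0.5, -0.25]
t = -0.375 gives f = -1.152344, negative; keep [-0.375, -0.25]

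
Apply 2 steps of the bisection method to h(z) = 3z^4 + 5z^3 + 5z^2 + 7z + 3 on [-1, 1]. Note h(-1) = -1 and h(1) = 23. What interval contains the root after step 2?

[-1, -0.5]

midpoint 0: h = 3 > 0 → [-1, 0]
midpoint -0.5: h = 0.3125 > 0 → [-1, -0.5]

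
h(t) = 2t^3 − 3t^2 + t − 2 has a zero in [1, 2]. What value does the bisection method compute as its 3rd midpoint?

1.625

h(1.5) = -0.5 < 0, so the root lies in [1.5, 2]
h(1.75) = 1.28125 > 0, so the root lies in [1.5, 1.75]
h(1.625) = 0.285156 > 0, so the root lies in [1.5, 1.625]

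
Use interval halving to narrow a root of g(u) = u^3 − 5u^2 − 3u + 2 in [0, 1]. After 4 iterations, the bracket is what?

u = 0.5 gives g = -0.625, negative; keep [0, 0.5]
u = 0.25 gives g = 0.953125, positive; keep [0.25, 0.5]
u = 0.375 gives g = 0.224609, positive; keep [0.375, 0.5]
u = 0.4375 gives g = -0.1858, negative; keep [0.375, 0.4375]

[0.375, 0.4375]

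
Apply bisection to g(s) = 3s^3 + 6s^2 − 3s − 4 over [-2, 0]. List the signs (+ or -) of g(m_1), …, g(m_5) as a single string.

m = -1, g(m) = 2 (+); new bracket [-1, 0]
m = -0.5, g(m) = -1.375 (−); new bracket [-1, -0.5]
m = -0.75, g(m) = 0.359375 (+); new bracket [-0.75, -0.5]
m = -0.625, g(m) = -0.5137 (−); new bracket [-0.75, -0.625]
m = -0.6875, g(m) = -0.0764 (−); new bracket [-0.75, -0.6875]

+-+--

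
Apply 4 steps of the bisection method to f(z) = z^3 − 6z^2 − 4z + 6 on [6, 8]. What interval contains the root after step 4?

[6.375, 6.5]

midpoint 7: f = 27 > 0 → [6, 7]
midpoint 6.5: f = 1.125 > 0 → [6, 6.5]
midpoint 6.25: f = -9.234375 < 0 → [6.25, 6.5]
midpoint 6.375: f = -4.2598 < 0 → [6.375, 6.5]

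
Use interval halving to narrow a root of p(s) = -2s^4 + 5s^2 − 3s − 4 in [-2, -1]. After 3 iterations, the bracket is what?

[-1.75, -1.625]

m = -1.5, p(m) = 1.625 (+); new bracket [-2, -1.5]
m = -1.75, p(m) = -2.195312 (−); new bracket [-1.75, -1.5]
m = -1.625, p(m) = 0.132324 (+); new bracket [-1.75, -1.625]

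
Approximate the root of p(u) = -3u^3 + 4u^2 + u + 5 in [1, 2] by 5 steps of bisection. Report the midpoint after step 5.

m = 1.5, p(m) = 5.375 (+); new bracket [1.5, 2]
m = 1.75, p(m) = 2.921875 (+); new bracket [1.75, 2]
m = 1.875, p(m) = 1.162109 (+); new bracket [1.875, 2]
m = 1.9375, p(m) = 0.1335 (+); new bracket [1.9375, 2]
m = 1.96875, p(m) = -0.4198 (−); new bracket [1.9375, 1.96875]

1.96875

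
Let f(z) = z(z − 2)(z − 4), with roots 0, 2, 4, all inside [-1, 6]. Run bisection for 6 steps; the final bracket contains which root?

z = 2.5 gives f = -1.875, negative; keep [2.5, 6]
z = 4.25 gives f = 2.390625, positive; keep [2.5, 4.25]
z = 3.375 gives f = -2.900391, negative; keep [3.375, 4.25]
z = 3.8125 gives f = -1.2957, negative; keep [3.8125, 4.25]
z = 4.03125 gives f = 0.2559, positive; keep [3.8125, 4.03125]
z = 3.921875 gives f = -0.5889, negative; keep [3.921875, 4.03125]

4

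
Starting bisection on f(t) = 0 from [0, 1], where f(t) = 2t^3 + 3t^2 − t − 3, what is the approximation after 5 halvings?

midpoint 0.5: f = -2.5 < 0 → [0.5, 1]
midpoint 0.75: f = -1.21875 < 0 → [0.75, 1]
midpoint 0.875: f = -0.238281 < 0 → [0.875, 1]
midpoint 0.9375: f = 0.3472 > 0 → [0.875, 0.9375]
midpoint 0.90625: f = 0.0462 > 0 → [0.875, 0.90625]

0.90625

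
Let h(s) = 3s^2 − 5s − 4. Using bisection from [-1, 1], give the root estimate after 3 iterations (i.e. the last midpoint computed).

s = 0 gives h = -4, negative; keep [-1, 0]
s = -0.5 gives h = -0.75, negative; keep [-1, -0.5]
s = -0.75 gives h = 1.4375, positive; keep [-0.75, -0.5]

-0.75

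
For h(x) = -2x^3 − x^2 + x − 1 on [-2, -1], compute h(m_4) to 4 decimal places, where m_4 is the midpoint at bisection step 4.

-0.2485

midpoint -1.5: h = 2 > 0 → [-1.5, -1]
midpoint -1.25: h = 0.09375 > 0 → [-1.25, -1]
midpoint -1.125: h = -0.542969 < 0 → [-1.25, -1.125]
midpoint -1.1875: h = -0.2485 < 0 → [-1.25, -1.1875]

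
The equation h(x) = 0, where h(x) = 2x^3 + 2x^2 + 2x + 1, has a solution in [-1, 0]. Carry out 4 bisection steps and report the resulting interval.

midpoint -0.5: h = 0.25 > 0 → [-1, -0.5]
midpoint -0.75: h = -0.21875 < 0 → [-0.75, -0.5]
midpoint -0.625: h = 0.042969 > 0 → [-0.75, -0.625]
midpoint -0.6875: h = -0.0796 < 0 → [-0.6875, -0.625]

[-0.6875, -0.625]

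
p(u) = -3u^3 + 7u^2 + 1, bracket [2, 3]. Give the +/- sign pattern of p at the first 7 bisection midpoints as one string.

p(2.5) = -2.125 < 0, so the root lies in [2, 2.5]
p(2.25) = 2.265625 > 0, so the root lies in [2.25, 2.5]
p(2.375) = 0.294922 > 0, so the root lies in [2.375, 2.5]
p(2.4375) = -0.8567 < 0, so the root lies in [2.375, 2.4375]
p(2.40625) = -0.2666 < 0, so the root lies in [2.375, 2.40625]
p(2.390625) = 0.0177 > 0, so the root lies in [2.390625, 2.40625]
p(2.3984375) = -0.1235 < 0, so the root lies in [2.390625, 2.3984375]

-++--+-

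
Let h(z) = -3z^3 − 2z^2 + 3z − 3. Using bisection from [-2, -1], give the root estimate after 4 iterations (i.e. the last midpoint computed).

-1.6875

z = -1.5 gives h = -1.875, negative; keep [-2, -1.5]
z = -1.75 gives h = 1.703125, positive; keep [-1.75, -1.5]
z = -1.625 gives h = -0.283203, negative; keep [-1.75, -1.625]
z = -1.6875 gives h = 0.6584, positive; keep [-1.6875, -1.625]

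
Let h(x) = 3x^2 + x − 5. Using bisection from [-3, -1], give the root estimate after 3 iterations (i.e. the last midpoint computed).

m = -2, h(m) = 5 (+); new bracket [-2, -1]
m = -1.5, h(m) = 0.25 (+); new bracket [-1.5, -1]
m = -1.25, h(m) = -1.5625 (−); new bracket [-1.5, -1.25]

-1.25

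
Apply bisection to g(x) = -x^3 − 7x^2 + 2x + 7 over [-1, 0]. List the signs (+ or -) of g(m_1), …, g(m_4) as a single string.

g(-0.5) = 4.375 > 0, so the root lies in [-1, -0.5]
g(-0.75) = 1.984375 > 0, so the root lies in [-1, -0.75]
g(-0.875) = 0.560547 > 0, so the root lies in [-1, -0.875]
g(-0.9375) = -0.2034 < 0, so the root lies in [-0.9375, -0.875]

+++-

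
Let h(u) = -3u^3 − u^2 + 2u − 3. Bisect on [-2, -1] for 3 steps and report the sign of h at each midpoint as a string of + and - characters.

+-+

m = -1.5, h(m) = 1.875 (+); new bracket [-1.5, -1]
m = -1.25, h(m) = -1.203125 (−); new bracket [-1.5, -1.25]
m = -1.375, h(m) = 0.158203 (+); new bracket [-1.375, -1.25]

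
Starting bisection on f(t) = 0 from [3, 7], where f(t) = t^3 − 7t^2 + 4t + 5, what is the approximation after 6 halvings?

6.1875

m = 5, f(m) = -25 (−); new bracket [5, 7]
m = 6, f(m) = -7 (−); new bracket [6, 7]
m = 6.5, f(m) = 9.875 (+); new bracket [6, 6.5]
m = 6.25, f(m) = 0.7031 (+); new bracket [6, 6.25]
m = 6.125, f(m) = -3.3262 (−); new bracket [6.125, 6.25]
m = 6.1875, f(m) = -1.3567 (−); new bracket [6.1875, 6.25]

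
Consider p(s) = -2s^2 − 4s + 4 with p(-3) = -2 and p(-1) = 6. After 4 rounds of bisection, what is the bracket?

s = -2 gives p = 4, positive; keep [-3, -2]
s = -2.5 gives p = 1.5, positive; keep [-3, -2.5]
s = -2.75 gives p = -0.125, negative; keep [-2.75, -2.5]
s = -2.625 gives p = 0.7188, positive; keep [-2.75, -2.625]

[-2.75, -2.625]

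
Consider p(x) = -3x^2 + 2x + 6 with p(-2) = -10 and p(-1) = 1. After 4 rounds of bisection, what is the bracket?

[-1.125, -1.0625]

p(-1.5) = -3.75 < 0, so the root lies in [-1.5, -1]
p(-1.25) = -1.1875 < 0, so the root lies in [-1.25, -1]
p(-1.125) = -0.046875 < 0, so the root lies in [-1.125, -1]
p(-1.0625) = 0.4883 > 0, so the root lies in [-1.125, -1.0625]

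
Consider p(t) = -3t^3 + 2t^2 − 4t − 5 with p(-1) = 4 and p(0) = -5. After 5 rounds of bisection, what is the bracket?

[-0.71875, -0.6875]

midpoint -0.5: p = -2.125 < 0 → [-1, -0.5]
midpoint -0.75: p = 0.390625 > 0 → [-0.75, -0.5]
midpoint -0.625: p = -0.986328 < 0 → [-0.75, -0.625]
midpoint -0.6875: p = -0.3298 < 0 → [-0.75, -0.6875]
midpoint -0.71875: p = 0.0221 > 0 → [-0.71875, -0.6875]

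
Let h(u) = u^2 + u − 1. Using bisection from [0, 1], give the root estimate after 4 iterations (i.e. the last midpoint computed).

m = 0.5, h(m) = -0.25 (−); new bracket [0.5, 1]
m = 0.75, h(m) = 0.3125 (+); new bracket [0.5, 0.75]
m = 0.625, h(m) = 0.015625 (+); new bracket [0.5, 0.625]
m = 0.5625, h(m) = -0.1211 (−); new bracket [0.5625, 0.625]

0.5625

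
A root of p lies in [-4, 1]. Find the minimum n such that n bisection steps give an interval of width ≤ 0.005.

Width after n steps is 5/2^n. Need 2^n ≥ 5/0.005 = 1000.
2^9 = 512 < 1000 ≤ 2^10 = 1024, so n = 10.

10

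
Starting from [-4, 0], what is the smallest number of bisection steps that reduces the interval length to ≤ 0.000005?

Width after n steps is 4/2^n. Need 2^n ≥ 4/0.000005 = 800000.
2^19 = 524288 < 800000 ≤ 2^20 = 1048576, so n = 20.

20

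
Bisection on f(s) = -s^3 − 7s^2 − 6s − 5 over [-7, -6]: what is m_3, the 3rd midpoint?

-6.125

midpoint -6.5: f = 12.875 > 0 → [-6.5, -6]
midpoint -6.25: f = 3.203125 > 0 → [-6.25, -6]
midpoint -6.125: f = -1.076172 < 0 → [-6.25, -6.125]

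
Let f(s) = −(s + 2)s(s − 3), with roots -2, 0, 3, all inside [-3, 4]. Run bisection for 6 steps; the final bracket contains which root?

m = 0.5, f(m) = 3.125 (+); new bracket [0.5, 4]
m = 2.25, f(m) = 7.171875 (+); new bracket [2.25, 4]
m = 3.125, f(m) = -2.001953 (−); new bracket [2.25, 3.125]
m = 2.6875, f(m) = 3.9368 (+); new bracket [2.6875, 3.125]
m = 2.90625, f(m) = 1.3368 (+); new bracket [2.90625, 3.125]
m = 3.015625, f(m) = -0.2363 (−); new bracket [2.90625, 3.015625]

3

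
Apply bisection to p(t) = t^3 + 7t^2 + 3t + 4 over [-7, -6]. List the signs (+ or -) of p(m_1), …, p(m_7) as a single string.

midpoint -6.5: p = 5.625 > 0 → [-7, -6.5]
midpoint -6.75: p = -4.859375 < 0 → [-6.75, -6.5]
midpoint -6.625: p = 0.583984 > 0 → [-6.75, -6.625]
midpoint -6.6875: p = -2.0867 < 0 → [-6.6875, -6.625]
midpoint -6.65625: p = -0.7387 < 0 → [-6.65625, -6.625]
midpoint -6.640625: p = -0.0742 < 0 → [-6.640625, -6.625]
midpoint -6.6328125: p = 0.2557 > 0 → [-6.640625, -6.6328125]

+-+---+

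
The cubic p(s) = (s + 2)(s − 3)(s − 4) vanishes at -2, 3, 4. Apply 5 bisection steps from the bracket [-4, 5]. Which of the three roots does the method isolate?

-2

midpoint 0.5: p = 21.875 > 0 → [-4, 0.5]
midpoint -1.75: p = 6.828125 > 0 → [-4, -1.75]
midpoint -2.875: p = -35.341797 < 0 → [-2.875, -1.75]
midpoint -2.3125: p = -10.4797 < 0 → [-2.3125, -1.75]
midpoint -2.03125: p = -0.9483 < 0 → [-2.03125, -1.75]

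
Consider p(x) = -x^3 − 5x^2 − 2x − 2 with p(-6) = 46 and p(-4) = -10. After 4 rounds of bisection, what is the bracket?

x = -5 gives p = 8, positive; keep [-5, -4]
x = -4.5 gives p = -3.125, negative; keep [-5, -4.5]
x = -4.75 gives p = 1.859375, positive; keep [-4.75, -4.5]
x = -4.625 gives p = -0.7715, negative; keep [-4.75, -4.625]

[-4.75, -4.625]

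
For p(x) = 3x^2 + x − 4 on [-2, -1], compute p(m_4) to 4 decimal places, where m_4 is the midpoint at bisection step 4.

-0.1445

midpoint -1.5: p = 1.25 > 0 → [-1.5, -1]
midpoint -1.25: p = -0.5625 < 0 → [-1.5, -1.25]
midpoint -1.375: p = 0.296875 > 0 → [-1.375, -1.25]
midpoint -1.3125: p = -0.1445 < 0 → [-1.375, -1.3125]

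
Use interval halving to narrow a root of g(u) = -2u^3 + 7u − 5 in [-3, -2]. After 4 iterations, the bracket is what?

[-2.1875, -2.125]

u = -2.5 gives g = 8.75, positive; keep [-2.5, -2]
u = -2.25 gives g = 2.03125, positive; keep [-2.25, -2]
u = -2.125 gives g = -0.683594, negative; keep [-2.25, -2.125]
u = -2.1875 gives g = 0.6226, positive; keep [-2.1875, -2.125]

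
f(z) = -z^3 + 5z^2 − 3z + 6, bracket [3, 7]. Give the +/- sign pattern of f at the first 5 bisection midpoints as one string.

-++-+

f(5) = -9 < 0, so the root lies in [3, 5]
f(4) = 10 > 0, so the root lies in [4, 5]
f(4.5) = 2.625 > 0, so the root lies in [4.5, 5]
f(4.75) = -2.6094 < 0, so the root lies in [4.5, 4.75]
f(4.625) = 0.1465 > 0, so the root lies in [4.625, 4.75]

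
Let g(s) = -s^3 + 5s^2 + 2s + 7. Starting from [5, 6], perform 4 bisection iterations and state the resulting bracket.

midpoint 5.5: g = 2.875 > 0 → [5.5, 6]
midpoint 5.75: g = -6.296875 < 0 → [5.5, 5.75]
midpoint 5.625: g = -1.525391 < 0 → [5.5, 5.625]
midpoint 5.5625: g = 0.7205 > 0 → [5.5625, 5.625]

[5.5625, 5.625]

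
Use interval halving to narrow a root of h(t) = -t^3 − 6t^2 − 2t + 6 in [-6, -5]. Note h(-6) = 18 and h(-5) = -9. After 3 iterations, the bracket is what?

m = -5.5, h(m) = 1.875 (+); new bracket [-5.5, -5]
m = -5.25, h(m) = -4.171875 (−); new bracket [-5.5, -5.25]
m = -5.375, h(m) = -1.306641 (−); new bracket [-5.5, -5.375]

[-5.5, -5.375]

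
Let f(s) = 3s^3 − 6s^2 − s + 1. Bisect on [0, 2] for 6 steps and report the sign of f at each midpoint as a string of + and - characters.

--+-++

s = 1 gives f = -3, negative; keep [0, 1]
s = 0.5 gives f = -0.625, negative; keep [0, 0.5]
s = 0.25 gives f = 0.421875, positive; keep [0.25, 0.5]
s = 0.375 gives f = -0.0605, negative; keep [0.25, 0.375]
s = 0.3125 gives f = 0.1931, positive; keep [0.3125, 0.375]
s = 0.34375 gives f = 0.0691, positive; keep [0.34375, 0.375]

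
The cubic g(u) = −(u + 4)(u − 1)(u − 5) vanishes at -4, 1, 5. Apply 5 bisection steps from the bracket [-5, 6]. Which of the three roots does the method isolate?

-4

u = 0.5 gives g = -10.125, negative; keep [-5, 0.5]
u = -2.25 gives g = -41.234375, negative; keep [-5, -2.25]
u = -3.625 gives g = -14.958984, negative; keep [-5, -3.625]
u = -4.3125 gives g = 15.4602, positive; keep [-4.3125, -3.625]
u = -3.96875 gives g = -1.3926, negative; keep [-4.3125, -3.96875]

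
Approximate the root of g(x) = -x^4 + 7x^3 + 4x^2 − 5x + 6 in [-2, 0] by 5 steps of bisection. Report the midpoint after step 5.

x = -1 gives g = 7, positive; keep [-2, -1]
x = -1.5 gives g = -6.1875, negative; keep [-1.5, -1]
x = -1.25 gives g = 2.386719, positive; keep [-1.5, -1.25]
x = -1.375 gives g = -1.3342, negative; keep [-1.375, -1.25]
x = -1.3125 gives g = 0.6587, positive; keep [-1.375, -1.3125]

-1.3125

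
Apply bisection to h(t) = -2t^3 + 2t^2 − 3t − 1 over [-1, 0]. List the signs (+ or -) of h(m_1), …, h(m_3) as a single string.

+-+

midpoint -0.5: h = 1.25 > 0 → [-0.5, 0]
midpoint -0.25: h = -0.09375 < 0 → [-0.5, -0.25]
midpoint -0.375: h = 0.511719 > 0 → [-0.375, -0.25]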